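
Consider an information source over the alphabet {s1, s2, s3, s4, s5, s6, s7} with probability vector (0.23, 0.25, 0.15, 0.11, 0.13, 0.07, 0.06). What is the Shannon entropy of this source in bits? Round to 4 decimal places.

2.6432 bits

H = −Σ pᵢ log₂ pᵢ.
−0.23·log₂(0.23) = 0.4877
−0.25·log₂(0.25) = 0.5000
−0.15·log₂(0.15) = 0.4105
−0.11·log₂(0.11) = 0.3503
−0.13·log₂(0.13) = 0.3826
−0.07·log₂(0.07) = 0.2686
−0.06·log₂(0.06) = 0.2435
Sum ≈ 2.6432 → 2.6432 bits.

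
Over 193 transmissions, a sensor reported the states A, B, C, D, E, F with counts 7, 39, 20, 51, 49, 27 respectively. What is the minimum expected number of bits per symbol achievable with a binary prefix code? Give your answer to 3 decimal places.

Probabilities are the counts divided by 193.
Repeatedly combine the two least-probable nodes; the expected code length is the sum of the merged weights.
merge 7/193 + 20/193 → 27/193
merge 27/193 + 27/193 → 54/193
merge 39/193 + 49/193 → 88/193
merge 51/193 + 54/193 → 105/193
merge 88/193 + 105/193 → 1
L = 27/193 + 54/193 + 88/193 + 105/193 + 1 = 467/193 ≈ 2.420 bits/symbol.

2.420 bits/symbol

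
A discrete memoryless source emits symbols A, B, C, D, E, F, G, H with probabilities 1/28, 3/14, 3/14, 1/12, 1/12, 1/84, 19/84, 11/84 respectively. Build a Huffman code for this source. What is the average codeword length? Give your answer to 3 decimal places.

2.738 bits/symbol

Repeatedly combine the two least-probable nodes; the expected code length is the sum of the merged weights.
merge 1/84 + 1/28 → 1/21
merge 1/21 + 1/12 → 11/84
merge 1/12 + 11/84 → 3/14
merge 11/84 + 3/14 → 29/84
merge 3/14 + 3/14 → 3/7
merge 19/84 + 29/84 → 4/7
merge 3/7 + 4/7 → 1
L = 1/21 + 11/84 + 3/14 + 29/84 + 3/7 + 4/7 + 1 = 115/42 ≈ 2.738 bits/symbol.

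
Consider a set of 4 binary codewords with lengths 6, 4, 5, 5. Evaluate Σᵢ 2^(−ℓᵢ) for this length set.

0.140625

With common denominator 2^6 = 64: Σ 2^(−ℓᵢ) = 1/64 + 4/64 + 2/64 + 2/64 = 9/64 = 0.140625.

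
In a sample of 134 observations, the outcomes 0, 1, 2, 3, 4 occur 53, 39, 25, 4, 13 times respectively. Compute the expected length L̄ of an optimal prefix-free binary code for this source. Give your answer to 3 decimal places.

2.045 bits/symbol

Probabilities are the counts divided by 134.
Repeatedly combine the two least-probable nodes; the expected code length is the sum of the merged weights.
merge 2/67 + 13/134 → 17/134
merge 17/134 + 25/134 → 21/67
merge 39/134 + 21/67 → 81/134
merge 53/134 + 81/134 → 1
L = 17/134 + 21/67 + 81/134 + 1 = 137/67 ≈ 2.045 bits/symbol.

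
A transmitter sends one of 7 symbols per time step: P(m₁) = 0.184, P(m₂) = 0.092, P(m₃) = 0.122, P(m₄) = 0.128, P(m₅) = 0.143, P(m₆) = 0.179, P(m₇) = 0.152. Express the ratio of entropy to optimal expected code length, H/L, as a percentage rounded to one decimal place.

Entropy H = −Σ p log₂ p ≈ 2.7746 bits.
Huffman merges: 23/250+61/500→107/500; 16/125+143/1000→271/1000; 19/125+179/1000→331/1000; 23/125+107/500→199/500; 271/1000+331/1000→301/500; 199/500+301/500→1. L = 352/125 ≈ 2.8160.
Efficiency = H/L = 2.7746/2.8160 = 98.5%.

98.5%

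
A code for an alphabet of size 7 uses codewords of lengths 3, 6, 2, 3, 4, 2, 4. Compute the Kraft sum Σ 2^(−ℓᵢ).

With common denominator 2^6 = 64: Σ 2^(−ℓᵢ) = 8/64 + 1/64 + 16/64 + 8/64 + 4/64 + 16/64 + 4/64 = 57/64 = 0.890625.

0.890625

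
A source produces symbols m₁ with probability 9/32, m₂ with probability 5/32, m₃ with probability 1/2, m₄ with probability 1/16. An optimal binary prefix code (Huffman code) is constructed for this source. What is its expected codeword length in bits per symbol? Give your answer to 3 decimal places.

Repeatedly combine the two least-probable nodes; the expected code length is the sum of the merged weights.
merge 1/16 + 5/32 → 7/32
merge 7/32 + 9/32 → 1/2
merge 1/2 + 1/2 → 1
L = 7/32 + 1/2 + 1 = 55/32 ≈ 1.719 bits/symbol.

1.719 bits/symbol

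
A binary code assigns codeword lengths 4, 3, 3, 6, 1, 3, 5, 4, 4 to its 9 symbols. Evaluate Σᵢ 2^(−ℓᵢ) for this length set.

1.109375

With common denominator 2^6 = 64: Σ 2^(−ℓᵢ) = 4/64 + 8/64 + 8/64 + 1/64 + 32/64 + 8/64 + 2/64 + 4/64 + 4/64 = 71/64 = 1.109375.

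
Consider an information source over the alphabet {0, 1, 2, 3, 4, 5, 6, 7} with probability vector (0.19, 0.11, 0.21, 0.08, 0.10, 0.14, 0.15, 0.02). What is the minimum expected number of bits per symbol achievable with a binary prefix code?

Repeatedly combine the two least-probable nodes; the expected code length is the sum of the merged weights.
merge 1/50 + 2/25 → 1/10
merge 1/10 + 1/10 → 1/5
merge 11/100 + 7/50 → 1/4
merge 3/20 + 19/100 → 17/50
merge 1/5 + 21/100 → 41/100
merge 1/4 + 17/50 → 59/100
merge 41/100 + 59/100 → 1
L = 1/10 + 1/5 + 1/4 + 17/50 + 41/100 + 59/100 + 1 = 289/100 = 2.89 bits/symbol.

2.89 bits/symbol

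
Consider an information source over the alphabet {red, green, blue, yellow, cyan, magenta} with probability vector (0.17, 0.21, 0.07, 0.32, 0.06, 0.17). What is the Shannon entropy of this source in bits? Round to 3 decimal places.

H = −Σ pᵢ log₂ pᵢ.
−0.17·log₂(0.17) = 0.4346
−0.21·log₂(0.21) = 0.4728
−0.07·log₂(0.07) = 0.2686
−0.32·log₂(0.32) = 0.5260
−0.06·log₂(0.06) = 0.2435
−0.17·log₂(0.17) = 0.4346
Sum ≈ 2.3801 → 2.380 bits.

2.380 bits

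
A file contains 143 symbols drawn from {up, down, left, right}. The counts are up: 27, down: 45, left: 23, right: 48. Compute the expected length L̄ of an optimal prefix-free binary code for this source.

Probabilities are the counts divided by 143.
Repeatedly combine the two least-probable nodes; the expected code length is the sum of the merged weights.
merge 23/143 + 27/143 → 50/143
merge 45/143 + 48/143 → 93/143
merge 50/143 + 93/143 → 1
L = 50/143 + 93/143 + 1 = 2 bits/symbol.

2 bits/symbol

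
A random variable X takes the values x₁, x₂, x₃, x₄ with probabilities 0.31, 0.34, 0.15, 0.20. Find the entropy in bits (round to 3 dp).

1.928 bits

H = −Σ pᵢ log₂ pᵢ.
−0.31·log₂(0.31) = 0.5238
−0.34·log₂(0.34) = 0.5292
−0.15·log₂(0.15) = 0.4105
−0.20·log₂(0.20) = 0.4644
Sum ≈ 1.9279 → 1.928 bits.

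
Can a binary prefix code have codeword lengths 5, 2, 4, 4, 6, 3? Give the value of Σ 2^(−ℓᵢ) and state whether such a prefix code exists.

0.546875; yes

With common denominator 2^6 = 64: Σ 2^(−ℓᵢ) = 2/64 + 16/64 + 4/64 + 4/64 + 1/64 + 8/64 = 35/64 = 0.546875.
Kraft's inequality requires Σ ≤ 1; here Σ = 0.546875 ≤ 1, so such a prefix code exists.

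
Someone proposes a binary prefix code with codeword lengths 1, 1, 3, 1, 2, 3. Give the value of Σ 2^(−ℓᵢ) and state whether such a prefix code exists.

With common denominator 2^3 = 8: Σ 2^(−ℓᵢ) = 4/8 + 4/8 + 1/8 + 4/8 + 2/8 + 1/8 = 16/8 = 2.
Kraft's inequality requires Σ ≤ 1; here Σ = 2 > 1, so no such prefix code exists.

2; no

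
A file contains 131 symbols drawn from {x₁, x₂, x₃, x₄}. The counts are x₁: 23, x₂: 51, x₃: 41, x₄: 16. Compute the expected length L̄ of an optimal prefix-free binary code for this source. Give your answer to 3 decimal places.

1.908 bits/symbol

Probabilities are the counts divided by 131.
Repeatedly combine the two least-probable nodes; the expected code length is the sum of the merged weights.
merge 16/131 + 23/131 → 39/131
merge 39/131 + 41/131 → 80/131
merge 51/131 + 80/131 → 1
L = 39/131 + 80/131 + 1 = 250/131 ≈ 1.908 bits/symbol.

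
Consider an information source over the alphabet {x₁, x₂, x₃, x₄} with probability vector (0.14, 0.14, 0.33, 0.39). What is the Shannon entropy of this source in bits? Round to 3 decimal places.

1.852 bits

H = −Σ pᵢ log₂ pᵢ.
−0.14·log₂(0.14) = 0.3971
−0.14·log₂(0.14) = 0.3971
−0.33·log₂(0.33) = 0.5278
−0.39·log₂(0.39) = 0.5298
Sum ≈ 1.8518 → 1.852 bits.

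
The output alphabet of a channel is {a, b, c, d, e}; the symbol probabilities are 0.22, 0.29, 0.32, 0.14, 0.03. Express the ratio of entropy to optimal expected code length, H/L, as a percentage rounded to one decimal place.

95.5%

Entropy H = −Σ p log₂ p ≈ 2.0734 bits.
Huffman merges: 3/100+7/50→17/100; 17/100+11/50→39/100; 29/100+8/25→61/100; 39/100+61/100→1. L = 217/100 ≈ 2.1700.
Efficiency = H/L = 2.0734/2.1700 = 95.5%.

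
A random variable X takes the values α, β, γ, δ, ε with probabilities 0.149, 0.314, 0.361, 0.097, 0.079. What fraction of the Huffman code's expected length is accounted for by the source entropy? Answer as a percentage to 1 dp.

97.2%

Entropy H = −Σ p log₂ p ≈ 2.0804 bits.
Huffman merges: 79/1000+97/1000→22/125; 149/1000+22/125→13/40; 157/500+13/40→639/1000; 361/1000+639/1000→1. L = 107/50 ≈ 2.1400.
Efficiency = H/L = 2.0804/2.1400 = 97.2%.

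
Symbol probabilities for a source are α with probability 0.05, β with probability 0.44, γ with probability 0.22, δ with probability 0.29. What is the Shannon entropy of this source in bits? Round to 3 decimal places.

1.736 bits

H = −Σ pᵢ log₂ pᵢ.
−0.05·log₂(0.05) = 0.2161
−0.44·log₂(0.44) = 0.5211
−0.22·log₂(0.22) = 0.4806
−0.29·log₂(0.29) = 0.5179
Sum ≈ 1.7357 → 1.736 bits.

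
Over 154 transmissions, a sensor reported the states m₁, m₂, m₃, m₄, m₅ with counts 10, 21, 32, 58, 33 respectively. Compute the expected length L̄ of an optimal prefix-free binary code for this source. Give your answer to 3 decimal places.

2.201 bits/symbol

Probabilities are the counts divided by 154.
Repeatedly combine the two least-probable nodes; the expected code length is the sum of the merged weights.
merge 5/77 + 3/22 → 31/154
merge 31/154 + 16/77 → 9/22
merge 3/14 + 29/77 → 13/22
merge 9/22 + 13/22 → 1
L = 31/154 + 9/22 + 13/22 + 1 = 339/154 ≈ 2.201 bits/symbol.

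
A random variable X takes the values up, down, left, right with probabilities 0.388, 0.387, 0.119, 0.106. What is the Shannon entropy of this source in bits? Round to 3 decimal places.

1.769 bits

H = −Σ pᵢ log₂ pᵢ.
−0.388·log₂(0.388) = 0.5300
−0.387·log₂(0.387) = 0.5300
−0.119·log₂(0.119) = 0.3654
−0.106·log₂(0.106) = 0.3432
Sum ≈ 1.7686 → 1.769 bits.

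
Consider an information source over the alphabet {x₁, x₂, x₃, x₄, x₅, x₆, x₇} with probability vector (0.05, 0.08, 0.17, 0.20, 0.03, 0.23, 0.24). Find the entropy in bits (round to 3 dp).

H = −Σ pᵢ log₂ pᵢ.
−0.05·log₂(0.05) = 0.2161
−0.08·log₂(0.08) = 0.2915
−0.17·log₂(0.17) = 0.4346
−0.20·log₂(0.20) = 0.4644
−0.03·log₂(0.03) = 0.1518
−0.23·log₂(0.23) = 0.4877
−0.24·log₂(0.24) = 0.4941
Sum ≈ 2.5401 → 2.540 bits.

2.540 bits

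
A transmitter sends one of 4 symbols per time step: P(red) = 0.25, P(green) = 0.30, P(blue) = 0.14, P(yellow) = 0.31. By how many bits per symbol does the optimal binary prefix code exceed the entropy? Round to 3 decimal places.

0.058 bits

Entropy H = −Σ p log₂ p ≈ 1.9420 bits.
Huffman merges: 7/50+1/4→39/100; 3/10+31/100→61/100; 39/100+61/100→1. L = 2 ≈ 2.0000.
L − H = 2.0000 − 1.9420 = 0.058 bits.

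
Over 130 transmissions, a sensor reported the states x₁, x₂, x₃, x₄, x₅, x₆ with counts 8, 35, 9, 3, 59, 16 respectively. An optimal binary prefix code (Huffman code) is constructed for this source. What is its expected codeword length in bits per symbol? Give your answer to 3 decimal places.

2.062 bits/symbol

Probabilities are the counts divided by 130.
Repeatedly combine the two least-probable nodes; the expected code length is the sum of the merged weights.
merge 3/130 + 4/65 → 11/130
merge 9/130 + 11/130 → 2/13
merge 8/65 + 2/13 → 18/65
merge 7/26 + 18/65 → 71/130
merge 59/130 + 71/130 → 1
L = 11/130 + 2/13 + 18/65 + 71/130 + 1 = 134/65 ≈ 2.062 bits/symbol.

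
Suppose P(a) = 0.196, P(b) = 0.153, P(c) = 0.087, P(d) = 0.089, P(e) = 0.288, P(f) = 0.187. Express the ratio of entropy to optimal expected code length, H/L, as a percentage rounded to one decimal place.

Entropy H = −Σ p log₂ p ≈ 2.4618 bits.
Huffman merges: 87/1000+89/1000→22/125; 153/1000+22/125→329/1000; 187/1000+49/250→383/1000; 36/125+329/1000→617/1000; 383/1000+617/1000→1. L = 501/200 ≈ 2.5050.
Efficiency = H/L = 2.4618/2.5050 = 98.3%.

98.3%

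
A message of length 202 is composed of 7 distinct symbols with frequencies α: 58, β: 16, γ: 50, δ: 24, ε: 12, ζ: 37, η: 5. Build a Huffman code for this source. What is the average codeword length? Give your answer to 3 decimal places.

Probabilities are the counts divided by 202.
Repeatedly combine the two least-probable nodes; the expected code length is the sum of the merged weights.
merge 5/202 + 6/101 → 17/202
merge 8/101 + 17/202 → 33/202
merge 12/101 + 33/202 → 57/202
merge 37/202 + 25/101 → 87/202
merge 57/202 + 29/101 → 115/202
merge 87/202 + 115/202 → 1
L = 17/202 + 33/202 + 57/202 + 87/202 + 115/202 + 1 = 511/202 ≈ 2.530 bits/symbol.

2.530 bits/symbol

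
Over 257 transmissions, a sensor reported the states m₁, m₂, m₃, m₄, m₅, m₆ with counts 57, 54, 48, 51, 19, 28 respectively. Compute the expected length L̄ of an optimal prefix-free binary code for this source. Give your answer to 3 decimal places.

Probabilities are the counts divided by 257.
Repeatedly combine the two least-probable nodes; the expected code length is the sum of the merged weights.
merge 19/257 + 28/257 → 47/257
merge 47/257 + 48/257 → 95/257
merge 51/257 + 54/257 → 105/257
merge 57/257 + 95/257 → 152/257
merge 105/257 + 152/257 → 1
L = 47/257 + 95/257 + 105/257 + 152/257 + 1 = 656/257 ≈ 2.553 bits/symbol.

2.553 bits/symbol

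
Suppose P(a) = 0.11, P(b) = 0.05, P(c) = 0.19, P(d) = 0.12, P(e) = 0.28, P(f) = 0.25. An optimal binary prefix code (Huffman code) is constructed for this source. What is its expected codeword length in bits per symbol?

Repeatedly combine the two least-probable nodes; the expected code length is the sum of the merged weights.
merge 1/20 + 11/100 → 4/25
merge 3/25 + 4/25 → 7/25
merge 19/100 + 1/4 → 11/25
merge 7/25 + 7/25 → 14/25
merge 11/25 + 14/25 → 1
L = 4/25 + 7/25 + 11/25 + 14/25 + 1 = 61/25 = 2.44 bits/symbol.

2.44 bits/symbol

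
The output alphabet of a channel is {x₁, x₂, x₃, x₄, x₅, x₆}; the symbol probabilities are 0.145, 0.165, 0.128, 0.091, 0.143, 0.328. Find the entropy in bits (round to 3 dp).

2.456 bits

H = −Σ pᵢ log₂ pᵢ.
−0.145·log₂(0.145) = 0.4040
−0.165·log₂(0.165) = 0.4289
−0.128·log₂(0.128) = 0.3796
−0.091·log₂(0.091) = 0.3147
−0.143·log₂(0.143) = 0.4012
−0.328·log₂(0.328) = 0.5275
Sum ≈ 2.4559 → 2.456 bits.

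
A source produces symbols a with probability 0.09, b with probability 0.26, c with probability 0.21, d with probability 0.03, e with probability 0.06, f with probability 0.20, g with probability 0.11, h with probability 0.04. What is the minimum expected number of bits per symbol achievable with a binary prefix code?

2.73 bits/symbol

Repeatedly combine the two least-probable nodes; the expected code length is the sum of the merged weights.
merge 3/100 + 1/25 → 7/100
merge 3/50 + 7/100 → 13/100
merge 9/100 + 11/100 → 1/5
merge 13/100 + 1/5 → 33/100
merge 1/5 + 21/100 → 41/100
merge 13/50 + 33/100 → 59/100
merge 41/100 + 59/100 → 1
L = 7/100 + 13/100 + 1/5 + 33/100 + 41/100 + 59/100 + 1 = 273/100 = 2.73 bits/symbol.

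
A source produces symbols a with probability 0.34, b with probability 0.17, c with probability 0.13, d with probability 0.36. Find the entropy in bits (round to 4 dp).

1.8770 bits

H = −Σ pᵢ log₂ pᵢ.
−0.34·log₂(0.34) = 0.5292
−0.17·log₂(0.17) = 0.4346
−0.13·log₂(0.13) = 0.3826
−0.36·log₂(0.36) = 0.5306
Sum ≈ 1.8770 → 1.8770 bits.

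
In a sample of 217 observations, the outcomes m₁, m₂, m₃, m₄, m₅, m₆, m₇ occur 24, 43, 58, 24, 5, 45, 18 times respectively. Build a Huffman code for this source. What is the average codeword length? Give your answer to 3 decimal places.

Probabilities are the counts divided by 217.
Repeatedly combine the two least-probable nodes; the expected code length is the sum of the merged weights.
merge 5/217 + 18/217 → 23/217
merge 23/217 + 24/217 → 47/217
merge 24/217 + 43/217 → 67/217
merge 45/217 + 47/217 → 92/217
merge 58/217 + 67/217 → 125/217
merge 92/217 + 125/217 → 1
L = 23/217 + 47/217 + 67/217 + 92/217 + 125/217 + 1 = 571/217 ≈ 2.631 bits/symbol.

2.631 bits/symbol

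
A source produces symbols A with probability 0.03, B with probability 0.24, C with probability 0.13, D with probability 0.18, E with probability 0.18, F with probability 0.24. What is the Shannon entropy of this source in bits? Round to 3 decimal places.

H = −Σ pᵢ log₂ pᵢ.
−0.03·log₂(0.03) = 0.1518
−0.24·log₂(0.24) = 0.4941
−0.13·log₂(0.13) = 0.3826
−0.18·log₂(0.18) = 0.4453
−0.18·log₂(0.18) = 0.4453
−0.24·log₂(0.24) = 0.4941
Sum ≈ 2.4133 → 2.413 bits.

2.413 bits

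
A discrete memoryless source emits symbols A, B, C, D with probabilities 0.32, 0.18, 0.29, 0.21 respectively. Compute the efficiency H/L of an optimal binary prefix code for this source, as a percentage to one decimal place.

98.1%

Entropy H = −Σ p log₂ p ≈ 1.9621 bits.
Huffman merges: 9/50+21/100→39/100; 29/100+8/25→61/100; 39/100+61/100→1. L = 2 ≈ 2.0000.
Efficiency = H/L = 1.9621/2.0000 = 98.1%.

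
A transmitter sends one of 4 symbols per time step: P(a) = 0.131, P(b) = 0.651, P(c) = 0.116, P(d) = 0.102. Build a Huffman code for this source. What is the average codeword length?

1.567 bits/symbol

Repeatedly combine the two least-probable nodes; the expected code length is the sum of the merged weights.
merge 51/500 + 29/250 → 109/500
merge 131/1000 + 109/500 → 349/1000
merge 349/1000 + 651/1000 → 1
L = 109/500 + 349/1000 + 1 = 1567/1000 = 1.567 bits/symbol.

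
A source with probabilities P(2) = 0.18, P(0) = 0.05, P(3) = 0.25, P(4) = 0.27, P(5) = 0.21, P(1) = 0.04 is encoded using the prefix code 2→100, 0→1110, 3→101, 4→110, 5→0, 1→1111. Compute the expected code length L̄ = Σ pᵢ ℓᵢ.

L̄ = Σ pᵢ·ℓᵢ = 0.18·3 + 0.05·4 + 0.25·3 + 0.27·3 + 0.21·1 + 0.04·4 = 2.67 bits/symbol.

2.67 bits/symbol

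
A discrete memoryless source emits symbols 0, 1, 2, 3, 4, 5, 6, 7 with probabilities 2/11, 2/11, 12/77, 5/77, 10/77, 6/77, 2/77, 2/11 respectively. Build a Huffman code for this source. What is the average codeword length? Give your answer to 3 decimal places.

2.896 bits/symbol

Repeatedly combine the two least-probable nodes; the expected code length is the sum of the merged weights.
merge 2/77 + 5/77 → 1/11
merge 6/77 + 1/11 → 13/77
merge 10/77 + 12/77 → 2/7
merge 13/77 + 2/11 → 27/77
merge 2/11 + 2/11 → 4/11
merge 2/7 + 27/77 → 7/11
merge 4/11 + 7/11 → 1
L = 1/11 + 13/77 + 2/7 + 27/77 + 4/11 + 7/11 + 1 = 223/77 ≈ 2.896 bits/symbol.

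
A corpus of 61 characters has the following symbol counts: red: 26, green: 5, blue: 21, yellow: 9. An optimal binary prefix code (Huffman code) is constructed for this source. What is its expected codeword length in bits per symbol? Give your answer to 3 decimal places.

Probabilities are the counts divided by 61.
Repeatedly combine the two least-probable nodes; the expected code length is the sum of the merged weights.
merge 5/61 + 9/61 → 14/61
merge 14/61 + 21/61 → 35/61
merge 26/61 + 35/61 → 1
L = 14/61 + 35/61 + 1 = 110/61 ≈ 1.803 bits/symbol.

1.803 bits/symbol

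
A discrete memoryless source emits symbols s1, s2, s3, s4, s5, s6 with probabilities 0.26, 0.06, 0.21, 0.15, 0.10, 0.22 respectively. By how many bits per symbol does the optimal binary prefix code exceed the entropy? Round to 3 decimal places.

Entropy H = −Σ p log₂ p ≈ 2.4450 bits.
Huffman merges: 3/50+1/10→4/25; 3/20+4/25→31/100; 21/100+11/50→43/100; 13/50+31/100→57/100; 43/100+57/100→1. L = 247/100 ≈ 2.4700.
L − H = 2.4700 − 2.4450 = 0.025 bits.

0.025 bits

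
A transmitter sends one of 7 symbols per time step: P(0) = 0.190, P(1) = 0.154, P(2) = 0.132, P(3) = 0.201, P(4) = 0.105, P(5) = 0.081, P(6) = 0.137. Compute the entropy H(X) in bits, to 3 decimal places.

H = −Σ pᵢ log₂ pᵢ.
−0.190·log₂(0.190) = 0.4552
−0.154·log₂(0.154) = 0.4156
−0.132·log₂(0.132) = 0.3856
−0.201·log₂(0.201) = 0.4653
−0.105·log₂(0.105) = 0.3414
−0.081·log₂(0.081) = 0.2937
−0.137·log₂(0.137) = 0.3929
Sum ≈ 2.7498 → 2.750 bits.

2.750 bits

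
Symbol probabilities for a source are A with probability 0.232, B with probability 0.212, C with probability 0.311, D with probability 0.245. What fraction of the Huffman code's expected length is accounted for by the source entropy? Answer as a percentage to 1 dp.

Entropy H = −Σ p log₂ p ≈ 1.9846 bits.
Huffman merges: 53/250+29/125→111/250; 49/200+311/1000→139/250; 111/250+139/250→1. L = 2 ≈ 2.0000.
Efficiency = H/L = 1.9846/2.0000 = 99.2%.

99.2%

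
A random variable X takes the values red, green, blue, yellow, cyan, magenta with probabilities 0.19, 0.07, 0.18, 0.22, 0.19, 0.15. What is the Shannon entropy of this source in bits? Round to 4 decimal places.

2.5154 bits

H = −Σ pᵢ log₂ pᵢ.
−0.19·log₂(0.19) = 0.4552
−0.07·log₂(0.07) = 0.2686
−0.18·log₂(0.18) = 0.4453
−0.22·log₂(0.22) = 0.4806
−0.19·log₂(0.19) = 0.4552
−0.15·log₂(0.15) = 0.4105
Sum ≈ 2.5154 → 2.5154 bits.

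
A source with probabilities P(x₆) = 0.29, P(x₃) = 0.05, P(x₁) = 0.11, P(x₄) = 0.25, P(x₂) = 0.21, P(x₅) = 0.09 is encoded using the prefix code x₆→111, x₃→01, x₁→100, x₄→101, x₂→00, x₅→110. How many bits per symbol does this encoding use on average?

2.74 bits/symbol

L̄ = Σ pᵢ·ℓᵢ = 0.29·3 + 0.05·2 + 0.11·3 + 0.25·3 + 0.21·2 + 0.09·3 = 2.74 bits/symbol.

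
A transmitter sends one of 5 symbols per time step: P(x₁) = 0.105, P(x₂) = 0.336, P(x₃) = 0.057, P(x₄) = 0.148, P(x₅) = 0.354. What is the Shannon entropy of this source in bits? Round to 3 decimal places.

2.044 bits

H = −Σ pᵢ log₂ pᵢ.
−0.105·log₂(0.105) = 0.3414
−0.336·log₂(0.336) = 0.5287
−0.057·log₂(0.057) = 0.2356
−0.148·log₂(0.148) = 0.4079
−0.354·log₂(0.354) = 0.5304
Sum ≈ 2.0440 → 2.044 bits.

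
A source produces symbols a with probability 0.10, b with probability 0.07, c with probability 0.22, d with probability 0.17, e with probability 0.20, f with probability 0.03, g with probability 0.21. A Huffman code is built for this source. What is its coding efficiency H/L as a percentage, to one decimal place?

Entropy H = −Σ p log₂ p ≈ 2.6049 bits.
Huffman merges: 3/100+7/100→1/10; 1/10+1/10→1/5; 17/100+1/5→37/100; 1/5+21/100→41/100; 11/50+37/100→59/100; 41/100+59/100→1. L = 267/100 ≈ 2.6700.
Efficiency = H/L = 2.6049/2.6700 = 97.6%.

97.6%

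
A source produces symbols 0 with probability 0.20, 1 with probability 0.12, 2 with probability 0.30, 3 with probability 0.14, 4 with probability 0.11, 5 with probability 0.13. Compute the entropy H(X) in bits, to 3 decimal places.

2.483 bits

H = −Σ pᵢ log₂ pᵢ.
−0.20·log₂(0.20) = 0.4644
−0.12·log₂(0.12) = 0.3671
−0.30·log₂(0.30) = 0.5211
−0.14·log₂(0.14) = 0.3971
−0.11·log₂(0.11) = 0.3503
−0.13·log₂(0.13) = 0.3826
Sum ≈ 2.4826 → 2.483 bits.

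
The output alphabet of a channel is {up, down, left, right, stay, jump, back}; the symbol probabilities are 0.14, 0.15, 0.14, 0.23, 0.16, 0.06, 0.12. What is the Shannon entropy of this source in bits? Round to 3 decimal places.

2.726 bits

H = −Σ pᵢ log₂ pᵢ.
−0.14·log₂(0.14) = 0.3971
−0.15·log₂(0.15) = 0.4105
−0.14·log₂(0.14) = 0.3971
−0.23·log₂(0.23) = 0.4877
−0.16·log₂(0.16) = 0.4230
−0.06·log₂(0.06) = 0.2435
−0.12·log₂(0.12) = 0.3671
Sum ≈ 2.7261 → 2.726 bits.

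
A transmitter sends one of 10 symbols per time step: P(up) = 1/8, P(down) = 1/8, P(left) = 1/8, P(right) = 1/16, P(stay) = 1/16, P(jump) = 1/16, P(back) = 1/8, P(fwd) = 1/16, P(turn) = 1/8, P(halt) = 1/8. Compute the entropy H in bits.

Each probability is a power of 1/2, so log₂(1/p) is an integer.
H = Σ p·log₂(1/p) = 1/8·3 + 1/8·3 + 1/8·3 + 1/16·4 + 1/16·4 + 1/16·4 + 1/8·3 + 1/16·4 + 1/8·3 + 1/8·3 = 3.25 bits.

3.25 bits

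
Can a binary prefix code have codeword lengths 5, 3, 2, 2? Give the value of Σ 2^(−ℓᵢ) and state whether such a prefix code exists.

0.65625; yes

With common denominator 2^5 = 32: Σ 2^(−ℓᵢ) = 1/32 + 4/32 + 8/32 + 8/32 = 21/32 = 0.65625.
Kraft's inequality requires Σ ≤ 1; here Σ = 0.65625 ≤ 1, so such a prefix code exists.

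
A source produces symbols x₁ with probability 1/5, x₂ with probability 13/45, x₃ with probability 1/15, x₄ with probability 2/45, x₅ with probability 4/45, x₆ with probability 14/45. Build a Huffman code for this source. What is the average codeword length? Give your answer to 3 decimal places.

Repeatedly combine the two least-probable nodes; the expected code length is the sum of the merged weights.
merge 2/45 + 1/15 → 1/9
merge 4/45 + 1/9 → 1/5
merge 1/5 + 1/5 → 2/5
merge 13/45 + 14/45 → 3/5
merge 2/5 + 3/5 → 1
L = 1/9 + 1/5 + 2/5 + 3/5 + 1 = 104/45 ≈ 2.311 bits/symbol.

2.311 bits/symbol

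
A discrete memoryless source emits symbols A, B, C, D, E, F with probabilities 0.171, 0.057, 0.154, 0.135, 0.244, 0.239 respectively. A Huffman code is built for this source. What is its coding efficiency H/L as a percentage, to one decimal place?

98.0%

Entropy H = −Σ p log₂ p ≈ 2.4670 bits.
Huffman merges: 57/1000+27/200→24/125; 77/500+171/1000→13/40; 24/125+239/1000→431/1000; 61/250+13/40→569/1000; 431/1000+569/1000→1. L = 2517/1000 ≈ 2.5170.
Efficiency = H/L = 2.4670/2.5170 = 98.0%.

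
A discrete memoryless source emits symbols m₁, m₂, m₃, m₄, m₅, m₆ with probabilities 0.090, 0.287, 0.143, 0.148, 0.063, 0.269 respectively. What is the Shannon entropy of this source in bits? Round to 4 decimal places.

2.3995 bits

H = −Σ pᵢ log₂ pᵢ.
−0.090·log₂(0.090) = 0.3127
−0.287·log₂(0.287) = 0.5169
−0.143·log₂(0.143) = 0.4012
−0.148·log₂(0.148) = 0.4079
−0.063·log₂(0.063) = 0.2513
−0.269·log₂(0.269) = 0.5096
Sum ≈ 2.3995 → 2.3995 bits.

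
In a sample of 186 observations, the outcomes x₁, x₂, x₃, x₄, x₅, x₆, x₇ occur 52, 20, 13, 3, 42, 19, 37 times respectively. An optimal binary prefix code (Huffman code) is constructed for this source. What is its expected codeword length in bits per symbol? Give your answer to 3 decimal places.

Probabilities are the counts divided by 186.
Repeatedly combine the two least-probable nodes; the expected code length is the sum of the merged weights.
merge 1/62 + 13/186 → 8/93
merge 8/93 + 19/186 → 35/186
merge 10/93 + 35/186 → 55/186
merge 37/186 + 7/31 → 79/186
merge 26/93 + 55/186 → 107/186
merge 79/186 + 107/186 → 1
L = 8/93 + 35/186 + 55/186 + 79/186 + 107/186 + 1 = 239/93 ≈ 2.570 bits/symbol.

2.570 bits/symbol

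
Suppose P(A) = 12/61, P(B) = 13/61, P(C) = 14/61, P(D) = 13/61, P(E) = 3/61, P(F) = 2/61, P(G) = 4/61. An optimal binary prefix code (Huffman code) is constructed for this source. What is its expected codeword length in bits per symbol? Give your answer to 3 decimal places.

Repeatedly combine the two least-probable nodes; the expected code length is the sum of the merged weights.
merge 2/61 + 3/61 → 5/61
merge 4/61 + 5/61 → 9/61
merge 9/61 + 12/61 → 21/61
merge 13/61 + 13/61 → 26/61
merge 14/61 + 21/61 → 35/61
merge 26/61 + 35/61 → 1
L = 5/61 + 9/61 + 21/61 + 26/61 + 35/61 + 1 = 157/61 ≈ 2.574 bits/symbol.

2.574 bits/symbol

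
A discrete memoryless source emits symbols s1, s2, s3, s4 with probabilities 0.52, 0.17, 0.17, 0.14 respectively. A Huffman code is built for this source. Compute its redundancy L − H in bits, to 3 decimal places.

Entropy H = −Σ p log₂ p ≈ 1.7569 bits.
Huffman merges: 7/50+17/100→31/100; 17/100+31/100→12/25; 12/25+13/25→1. L = 179/100 ≈ 1.7900.
L − H = 1.7900 − 1.7569 = 0.033 bits.

0.033 bits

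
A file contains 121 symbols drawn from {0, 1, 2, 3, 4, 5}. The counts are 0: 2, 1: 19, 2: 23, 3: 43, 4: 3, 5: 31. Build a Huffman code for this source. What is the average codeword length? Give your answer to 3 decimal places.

Probabilities are the counts divided by 121.
Repeatedly combine the two least-probable nodes; the expected code length is the sum of the merged weights.
merge 2/121 + 3/121 → 5/121
merge 5/121 + 19/121 → 24/121
merge 23/121 + 24/121 → 47/121
merge 31/121 + 43/121 → 74/121
merge 47/121 + 74/121 → 1
L = 5/121 + 24/121 + 47/121 + 74/121 + 1 = 271/121 ≈ 2.240 bits/symbol.

2.240 bits/symbol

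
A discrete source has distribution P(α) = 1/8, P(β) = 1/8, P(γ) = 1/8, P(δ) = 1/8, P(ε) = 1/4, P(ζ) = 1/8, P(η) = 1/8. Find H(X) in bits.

Each probability is a power of 1/2, so log₂(1/p) is an integer.
H = Σ p·log₂(1/p) = 1/8·3 + 1/8·3 + 1/8·3 + 1/8·3 + 1/4·2 + 1/8·3 + 1/8·3 = 2.75 bits.

2.75 bits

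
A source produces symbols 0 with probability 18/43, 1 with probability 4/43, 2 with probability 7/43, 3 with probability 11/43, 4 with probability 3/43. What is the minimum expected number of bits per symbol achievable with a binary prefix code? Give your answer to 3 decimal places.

Repeatedly combine the two least-probable nodes; the expected code length is the sum of the merged weights.
merge 3/43 + 4/43 → 7/43
merge 7/43 + 7/43 → 14/43
merge 11/43 + 14/43 → 25/43
merge 18/43 + 25/43 → 1
L = 7/43 + 14/43 + 25/43 + 1 = 89/43 ≈ 2.070 bits/symbol.

2.070 bits/symbol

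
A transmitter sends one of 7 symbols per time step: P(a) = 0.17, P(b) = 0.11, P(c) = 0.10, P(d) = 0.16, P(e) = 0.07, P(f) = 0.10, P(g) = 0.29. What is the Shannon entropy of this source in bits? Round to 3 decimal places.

H = −Σ pᵢ log₂ pᵢ.
−0.17·log₂(0.17) = 0.4346
−0.11·log₂(0.11) = 0.3503
−0.10·log₂(0.10) = 0.3322
−0.16·log₂(0.16) = 0.4230
−0.07·log₂(0.07) = 0.2686
−0.10·log₂(0.10) = 0.3322
−0.29·log₂(0.29) = 0.5179
Sum ≈ 2.6587 → 2.659 bits.

2.659 bits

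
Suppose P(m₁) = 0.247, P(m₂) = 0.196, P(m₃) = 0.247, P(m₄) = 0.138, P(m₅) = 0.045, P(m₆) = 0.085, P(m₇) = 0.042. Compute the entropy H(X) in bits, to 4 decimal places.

2.5474 bits

H = −Σ pᵢ log₂ pᵢ.
−0.247·log₂(0.247) = 0.4983
−0.196·log₂(0.196) = 0.4608
−0.247·log₂(0.247) = 0.4983
−0.138·log₂(0.138) = 0.3943
−0.045·log₂(0.045) = 0.2013
−0.085·log₂(0.085) = 0.3023
−0.042·log₂(0.042) = 0.1921
Sum ≈ 2.5474 → 2.5474 bits.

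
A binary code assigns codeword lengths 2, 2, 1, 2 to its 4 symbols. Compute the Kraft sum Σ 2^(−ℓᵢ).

1.25

With common denominator 2^2 = 4: Σ 2^(−ℓᵢ) = 1/4 + 1/4 + 2/4 + 1/4 = 5/4 = 1.25.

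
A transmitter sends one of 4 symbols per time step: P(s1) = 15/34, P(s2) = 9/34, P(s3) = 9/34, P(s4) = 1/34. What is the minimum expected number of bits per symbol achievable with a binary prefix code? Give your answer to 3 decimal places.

1.853 bits/symbol

Repeatedly combine the two least-probable nodes; the expected code length is the sum of the merged weights.
merge 1/34 + 9/34 → 5/17
merge 9/34 + 5/17 → 19/34
merge 15/34 + 19/34 → 1
L = 5/17 + 19/34 + 1 = 63/34 ≈ 1.853 bits/symbol.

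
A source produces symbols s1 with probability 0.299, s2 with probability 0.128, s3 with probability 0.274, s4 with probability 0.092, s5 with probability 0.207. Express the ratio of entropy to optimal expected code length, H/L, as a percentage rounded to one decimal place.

Entropy H = −Σ p log₂ p ≈ 2.1992 bits.
Huffman merges: 23/250+16/125→11/50; 207/1000+11/50→427/1000; 137/500+299/1000→573/1000; 427/1000+573/1000→1. L = 111/50 ≈ 2.2200.
Efficiency = H/L = 2.1992/2.2200 = 99.1%.

99.1%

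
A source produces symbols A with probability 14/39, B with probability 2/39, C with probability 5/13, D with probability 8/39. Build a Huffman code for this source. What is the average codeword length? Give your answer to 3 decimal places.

Repeatedly combine the two least-probable nodes; the expected code length is the sum of the merged weights.
merge 2/39 + 8/39 → 10/39
merge 10/39 + 14/39 → 8/13
merge 5/13 + 8/13 → 1
L = 10/39 + 8/13 + 1 = 73/39 ≈ 1.872 bits/symbol.

1.872 bits/symbol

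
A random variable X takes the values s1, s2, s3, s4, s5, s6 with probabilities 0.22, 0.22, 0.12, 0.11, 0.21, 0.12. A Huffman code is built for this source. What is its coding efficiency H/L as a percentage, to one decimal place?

Entropy H = −Σ p log₂ p ≈ 2.5184 bits.
Huffman merges: 11/100+3/25→23/100; 3/25+21/100→33/100; 11/50+11/50→11/25; 23/100+33/100→14/25; 11/25+14/25→1. L = 64/25 ≈ 2.5600.
Efficiency = H/L = 2.5184/2.5600 = 98.4%.

98.4%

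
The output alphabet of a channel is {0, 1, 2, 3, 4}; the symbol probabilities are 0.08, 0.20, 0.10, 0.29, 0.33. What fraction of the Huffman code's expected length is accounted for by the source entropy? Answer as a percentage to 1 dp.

Entropy H = −Σ p log₂ p ≈ 2.1338 bits.
Huffman merges: 2/25+1/10→9/50; 9/50+1/5→19/50; 29/100+33/100→31/50; 19/50+31/50→1. L = 109/50 ≈ 2.1800.
Efficiency = H/L = 2.1338/2.1800 = 97.9%.

97.9%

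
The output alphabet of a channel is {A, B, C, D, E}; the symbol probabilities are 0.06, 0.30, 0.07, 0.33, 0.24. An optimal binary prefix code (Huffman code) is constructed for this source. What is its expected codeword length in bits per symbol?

Repeatedly combine the two least-probable nodes; the expected code length is the sum of the merged weights.
merge 3/50 + 7/100 → 13/100
merge 13/100 + 6/25 → 37/100
merge 3/10 + 33/100 → 63/100
merge 37/100 + 63/100 → 1
L = 13/100 + 37/100 + 63/100 + 1 = 213/100 = 2.13 bits/symbol.

2.13 bits/symbol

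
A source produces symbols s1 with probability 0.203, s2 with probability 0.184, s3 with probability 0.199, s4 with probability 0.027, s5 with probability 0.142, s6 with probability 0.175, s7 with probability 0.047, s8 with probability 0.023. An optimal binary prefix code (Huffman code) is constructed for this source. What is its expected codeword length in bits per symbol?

Repeatedly combine the two least-probable nodes; the expected code length is the sum of the merged weights.
merge 23/1000 + 27/1000 → 1/20
merge 47/1000 + 1/20 → 97/1000
merge 97/1000 + 71/500 → 239/1000
merge 7/40 + 23/125 → 359/1000
merge 199/1000 + 203/1000 → 201/500
merge 239/1000 + 359/1000 → 299/500
merge 201/500 + 299/500 → 1
L = 1/20 + 97/1000 + 239/1000 + 359/1000 + 201/500 + 299/500 + 1 = 549/200 = 2.745 bits/symbol.

2.745 bits/symbol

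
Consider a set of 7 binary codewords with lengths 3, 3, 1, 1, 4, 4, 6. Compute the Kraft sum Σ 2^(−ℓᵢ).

With common denominator 2^6 = 64: Σ 2^(−ℓᵢ) = 8/64 + 8/64 + 32/64 + 32/64 + 4/64 + 4/64 + 1/64 = 89/64 = 1.390625.

1.390625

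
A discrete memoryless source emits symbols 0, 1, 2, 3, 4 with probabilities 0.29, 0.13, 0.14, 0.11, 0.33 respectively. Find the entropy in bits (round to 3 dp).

2.176 bits

H = −Σ pᵢ log₂ pᵢ.
−0.29·log₂(0.29) = 0.5179
−0.13·log₂(0.13) = 0.3826
−0.14·log₂(0.14) = 0.3971
−0.11·log₂(0.11) = 0.3503
−0.33·log₂(0.33) = 0.5278
Sum ≈ 2.1758 → 2.176 bits.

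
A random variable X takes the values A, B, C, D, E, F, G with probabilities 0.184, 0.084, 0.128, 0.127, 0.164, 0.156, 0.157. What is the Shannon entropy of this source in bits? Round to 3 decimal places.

2.773 bits

H = −Σ pᵢ log₂ pᵢ.
−0.184·log₂(0.184) = 0.4494
−0.084·log₂(0.084) = 0.3002
−0.128·log₂(0.128) = 0.3796
−0.127·log₂(0.127) = 0.3781
−0.164·log₂(0.164) = 0.4278
−0.156·log₂(0.156) = 0.4181
−0.157·log₂(0.157) = 0.4194
Sum ≈ 2.7725 → 2.773 bits.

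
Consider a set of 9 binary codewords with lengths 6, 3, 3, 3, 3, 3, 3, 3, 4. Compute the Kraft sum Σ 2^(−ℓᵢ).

0.953125

With common denominator 2^6 = 64: Σ 2^(−ℓᵢ) = 1/64 + 8/64 + 8/64 + 8/64 + 8/64 + 8/64 + 8/64 + 8/64 + 4/64 = 61/64 = 0.953125.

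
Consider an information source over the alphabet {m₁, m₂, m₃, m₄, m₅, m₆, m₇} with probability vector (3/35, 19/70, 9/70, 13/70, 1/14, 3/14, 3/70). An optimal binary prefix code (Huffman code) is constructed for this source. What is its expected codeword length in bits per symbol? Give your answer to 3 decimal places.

2.629 bits/symbol

Repeatedly combine the two least-probable nodes; the expected code length is the sum of the merged weights.
merge 3/70 + 1/14 → 4/35
merge 3/35 + 4/35 → 1/5
merge 9/70 + 13/70 → 11/35
merge 1/5 + 3/14 → 29/70
merge 19/70 + 11/35 → 41/70
merge 29/70 + 41/70 → 1
L = 4/35 + 1/5 + 11/35 + 29/70 + 41/70 + 1 = 92/35 ≈ 2.629 bits/symbol.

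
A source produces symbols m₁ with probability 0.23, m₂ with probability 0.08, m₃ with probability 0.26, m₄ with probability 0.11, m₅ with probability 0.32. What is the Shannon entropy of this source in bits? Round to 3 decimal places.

H = −Σ pᵢ log₂ pᵢ.
−0.23·log₂(0.23) = 0.4877
−0.08·log₂(0.08) = 0.2915
−0.26·log₂(0.26) = 0.5053
−0.11·log₂(0.11) = 0.3503
−0.32·log₂(0.32) = 0.5260
Sum ≈ 2.1608 → 2.161 bits.

2.161 bits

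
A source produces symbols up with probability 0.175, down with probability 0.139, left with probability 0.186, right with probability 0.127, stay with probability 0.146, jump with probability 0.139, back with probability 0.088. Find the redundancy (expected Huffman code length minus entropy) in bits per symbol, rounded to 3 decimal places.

Entropy H = −Σ p log₂ p ≈ 2.7748 bits.
Huffman merges: 11/125+127/1000→43/200; 139/1000+139/1000→139/500; 73/500+7/40→321/1000; 93/500+43/200→401/1000; 139/500+321/1000→599/1000; 401/1000+599/1000→1. L = 1407/500 ≈ 2.8140.
L − H = 2.8140 − 2.7748 = 0.039 bits.

0.039 bits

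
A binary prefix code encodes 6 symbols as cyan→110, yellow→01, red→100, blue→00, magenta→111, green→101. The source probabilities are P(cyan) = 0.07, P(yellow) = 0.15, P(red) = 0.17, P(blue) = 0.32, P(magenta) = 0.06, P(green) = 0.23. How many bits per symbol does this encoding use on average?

L̄ = Σ pᵢ·ℓᵢ = 0.07·3 + 0.15·2 + 0.17·3 + 0.32·2 + 0.06·3 + 0.23·3 = 2.53 bits/symbol.

2.53 bits/symbol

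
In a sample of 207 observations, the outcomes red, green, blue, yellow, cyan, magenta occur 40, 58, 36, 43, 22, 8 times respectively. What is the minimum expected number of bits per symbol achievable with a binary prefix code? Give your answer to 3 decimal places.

2.464 bits/symbol

Probabilities are the counts divided by 207.
Repeatedly combine the two least-probable nodes; the expected code length is the sum of the merged weights.
merge 8/207 + 22/207 → 10/69
merge 10/69 + 4/23 → 22/69
merge 40/207 + 43/207 → 83/207
merge 58/207 + 22/69 → 124/207
merge 83/207 + 124/207 → 1
L = 10/69 + 22/69 + 83/207 + 124/207 + 1 = 170/69 ≈ 2.464 bits/symbol.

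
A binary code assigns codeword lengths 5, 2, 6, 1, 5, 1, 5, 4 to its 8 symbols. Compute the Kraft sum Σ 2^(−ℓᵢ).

With common denominator 2^6 = 64: Σ 2^(−ℓᵢ) = 2/64 + 16/64 + 1/64 + 32/64 + 2/64 + 32/64 + 2/64 + 4/64 = 91/64 = 1.421875.

1.421875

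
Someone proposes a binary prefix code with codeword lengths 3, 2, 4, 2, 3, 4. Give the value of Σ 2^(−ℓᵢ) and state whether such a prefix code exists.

0.875; yes

With common denominator 2^4 = 16: Σ 2^(−ℓᵢ) = 2/16 + 4/16 + 1/16 + 4/16 + 2/16 + 1/16 = 14/16 = 0.875.
Kraft's inequality requires Σ ≤ 1; here Σ = 0.875 ≤ 1, so such a prefix code exists.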